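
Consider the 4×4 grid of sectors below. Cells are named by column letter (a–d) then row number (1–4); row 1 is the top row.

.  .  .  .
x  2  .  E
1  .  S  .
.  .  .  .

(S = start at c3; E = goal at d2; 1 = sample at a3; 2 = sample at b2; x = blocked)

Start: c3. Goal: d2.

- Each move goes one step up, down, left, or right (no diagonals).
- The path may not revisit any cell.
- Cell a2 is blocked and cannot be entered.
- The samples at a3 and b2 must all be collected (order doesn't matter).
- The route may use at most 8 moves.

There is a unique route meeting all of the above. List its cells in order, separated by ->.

Any route must reach a3 and b2 and still end at d2 within 8 moves, so the order of the required stops is forced.
Route from c3: down to c4, 2× left (reaching a4), up to a3, right to b3, up to b2, 2× right (reaching d2) — 8 moves in all.
Check: all required cells visited; 8 ≤ 8 moves.

c3 -> c4 -> b4 -> a4 -> a3 -> b3 -> b2 -> c2 -> d2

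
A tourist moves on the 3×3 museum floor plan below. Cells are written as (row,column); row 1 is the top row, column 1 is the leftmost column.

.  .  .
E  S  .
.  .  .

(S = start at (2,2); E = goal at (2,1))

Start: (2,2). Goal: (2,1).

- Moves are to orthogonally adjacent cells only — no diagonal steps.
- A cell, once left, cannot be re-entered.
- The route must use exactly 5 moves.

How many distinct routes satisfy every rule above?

2

Need simple routes of exactly 5 moves from (2,2) to (2,1) (Manhattan distance 1, so 2 moves are spent on a detour and 2 undoing it).
Enumerating: (2,2) (2,3) (1,3) (1,2) (1,1) (2,1) | (2,2) (2,3) (3,3) (3,2) (3,1) (2,1).
That gives 2 routes.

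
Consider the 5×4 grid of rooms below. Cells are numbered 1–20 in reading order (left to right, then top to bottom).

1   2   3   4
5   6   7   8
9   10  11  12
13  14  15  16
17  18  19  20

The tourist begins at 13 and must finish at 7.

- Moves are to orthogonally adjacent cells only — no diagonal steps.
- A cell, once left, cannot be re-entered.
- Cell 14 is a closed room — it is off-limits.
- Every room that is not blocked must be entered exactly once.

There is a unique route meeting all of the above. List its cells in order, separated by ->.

Need to visit all 19 open cells exactly once, starting at 13 and ending at 7.
Route from 13: down to 17, 3× right (reaching 20), up to 16, left to 15, up to 11, right to 12, 2× up (reaching 4), 3× left (reaching 1), 2× down (reaching 9), right to 10, up to 6, right to 7 — 18 moves in all.
Check: all 19 open cells covered.

13 -> 17 -> 18 -> 19 -> 20 -> 16 -> 15 -> 11 -> 12 -> 8 -> 4 -> 3 -> 2 -> 1 -> 5 -> 9 -> 10 -> 6 -> 7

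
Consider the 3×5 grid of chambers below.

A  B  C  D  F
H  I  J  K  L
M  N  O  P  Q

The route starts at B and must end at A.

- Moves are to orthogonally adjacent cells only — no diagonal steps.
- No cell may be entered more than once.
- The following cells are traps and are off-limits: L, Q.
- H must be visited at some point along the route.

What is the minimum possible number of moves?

Any route passes through H somewhere between B and A. Summing Manhattan distances along the two legs (B → H → A) gives a lower bound of 2 + 1 = 3 moves.
A route of 3 moves achieves this: B → I → H → A.
Since 3 matches the lower bound, it is optimal.

3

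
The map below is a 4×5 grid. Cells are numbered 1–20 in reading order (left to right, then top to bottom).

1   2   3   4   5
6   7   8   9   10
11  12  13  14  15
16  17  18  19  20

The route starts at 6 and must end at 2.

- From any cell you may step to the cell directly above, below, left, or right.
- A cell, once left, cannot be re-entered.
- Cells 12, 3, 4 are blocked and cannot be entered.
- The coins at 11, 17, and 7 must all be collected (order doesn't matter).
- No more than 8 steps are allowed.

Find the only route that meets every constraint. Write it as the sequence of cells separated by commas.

6, 11, 16, 17, 18, 13, 8, 7, 2

The budget equals the shortest possible length, so every move has to be on a shortest route through the required cells.
Route from 6: 2× down (reaching 16), 2× right (reaching 18), 2× up (reaching 8), left to 7, up to 2 — 8 moves in all.
Check: all required cells visited; 8 ≤ 8 moves.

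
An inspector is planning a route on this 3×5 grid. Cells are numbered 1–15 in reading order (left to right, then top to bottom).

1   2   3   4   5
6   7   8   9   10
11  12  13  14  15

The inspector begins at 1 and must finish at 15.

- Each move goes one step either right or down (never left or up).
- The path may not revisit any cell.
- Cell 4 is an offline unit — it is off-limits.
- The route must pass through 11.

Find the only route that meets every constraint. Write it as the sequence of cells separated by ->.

Moves only go right or down, so the column and row indices never decrease.
Route from 1: 2× down (reaching 11), 4× right (reaching 15) — 6 moves in all.
Check: all required cells visited.

1 -> 6 -> 11 -> 12 -> 13 -> 14 -> 15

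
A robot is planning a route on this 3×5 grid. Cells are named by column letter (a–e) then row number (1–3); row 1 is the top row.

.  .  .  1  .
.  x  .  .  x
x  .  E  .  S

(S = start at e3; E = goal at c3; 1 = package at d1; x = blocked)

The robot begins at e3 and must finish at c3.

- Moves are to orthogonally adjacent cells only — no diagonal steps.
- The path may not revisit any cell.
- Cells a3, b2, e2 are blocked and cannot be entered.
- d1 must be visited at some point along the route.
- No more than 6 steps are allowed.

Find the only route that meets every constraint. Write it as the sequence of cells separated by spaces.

e3 d3 d2 d1 c1 c2 c3

The 6-move cap with required stops at d1 leaves no slack for detours.
Route from e3: left to d3, 2× up (reaching d1), left to c1, 2× down (reaching c3) — 6 moves in all.
Check: all required cells visited; 6 ≤ 6 moves.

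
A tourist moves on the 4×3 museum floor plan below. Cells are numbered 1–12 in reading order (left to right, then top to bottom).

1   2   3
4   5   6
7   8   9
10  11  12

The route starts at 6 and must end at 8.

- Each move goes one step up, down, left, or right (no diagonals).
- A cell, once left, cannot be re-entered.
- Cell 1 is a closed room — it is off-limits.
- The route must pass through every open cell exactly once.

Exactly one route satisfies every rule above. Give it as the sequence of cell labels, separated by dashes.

6 - 3 - 2 - 5 - 4 - 7 - 10 - 11 - 12 - 9 - 8

Need to visit all 11 open cells exactly once, starting at 6 and ending at 8.
Cell 2 has only two open neighbours (5 and 3), so the path must pass straight through it: one of those is the cell it's entered from and the other is where it exits.
Route from 6: up 1 to 3, left 1 to 2, down 1 to 5, left 1 to 4, down 2 to 10, right 2 to 12, up 1 to 9, left 1 to 8 — 10 moves in all.
Check: all 11 open cells covered.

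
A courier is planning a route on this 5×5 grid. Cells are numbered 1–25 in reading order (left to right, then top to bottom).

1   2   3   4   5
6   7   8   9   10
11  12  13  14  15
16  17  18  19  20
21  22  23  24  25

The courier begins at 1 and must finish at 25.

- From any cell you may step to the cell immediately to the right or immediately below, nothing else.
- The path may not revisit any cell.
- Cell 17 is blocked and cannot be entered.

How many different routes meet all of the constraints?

54

A right/down-only route from 1 to 25 makes exactly 4 down-moves and 4 right-moves in some order.
With no other constraints that would be C(8,4) = 70 routes.
Subtract routes through each blocked cell (inclusion–exclusion for overlaps): − through 17: 16 → 54.
That gives 54 routes.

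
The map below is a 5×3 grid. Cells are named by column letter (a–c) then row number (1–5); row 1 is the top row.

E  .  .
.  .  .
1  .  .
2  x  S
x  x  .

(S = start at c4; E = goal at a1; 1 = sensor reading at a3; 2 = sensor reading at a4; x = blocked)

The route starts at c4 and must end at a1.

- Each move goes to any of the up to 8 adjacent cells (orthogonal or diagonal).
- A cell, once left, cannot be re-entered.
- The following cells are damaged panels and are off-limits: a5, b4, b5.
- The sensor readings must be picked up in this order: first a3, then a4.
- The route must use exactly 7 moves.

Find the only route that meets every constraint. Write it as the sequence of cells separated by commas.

c4, c3, b2, a3, a4, b3, a2, a1

The waypoints must appear in the order a3, a4, with no cell reused.
Route from c4: up to c3, up-left to b2, down-left to a3, down to a4, up-right to b3, up-left to a2, up to a1 — 7 moves in all.
Check: order respected (1 at step 3, 2 at step 4); 7 moves as required.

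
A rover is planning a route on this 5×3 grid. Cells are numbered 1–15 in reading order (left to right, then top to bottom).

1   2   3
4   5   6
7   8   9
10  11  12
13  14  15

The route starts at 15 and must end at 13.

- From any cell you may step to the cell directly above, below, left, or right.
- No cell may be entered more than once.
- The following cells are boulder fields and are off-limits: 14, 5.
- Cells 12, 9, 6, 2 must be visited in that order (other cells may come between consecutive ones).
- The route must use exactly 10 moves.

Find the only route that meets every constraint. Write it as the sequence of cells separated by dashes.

15 - 12 - 9 - 6 - 3 - 2 - 1 - 4 - 7 - 10 - 13

The waypoints must appear in the order 12, 9, 6, 2, with no cell reused.
Route from 15: 4× up (reaching 3), 2× left (reaching 1), 4× down (reaching 13) — 10 moves in all.
Check: order respected (12 at step 1, 9 at step 2, 6 at step 3, 2 at step 5); 10 moves as required.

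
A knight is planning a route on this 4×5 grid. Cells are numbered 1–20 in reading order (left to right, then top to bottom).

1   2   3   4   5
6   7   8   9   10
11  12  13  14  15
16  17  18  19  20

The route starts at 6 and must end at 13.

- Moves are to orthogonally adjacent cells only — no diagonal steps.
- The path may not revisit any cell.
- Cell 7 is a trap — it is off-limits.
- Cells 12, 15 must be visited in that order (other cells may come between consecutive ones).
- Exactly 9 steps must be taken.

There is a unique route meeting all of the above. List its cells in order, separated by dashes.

6 - 11 - 12 - 17 - 18 - 19 - 20 - 15 - 14 - 13

The waypoints must appear in the order 12, 15, with no cell reused.
Route from 6: down 1 to 11, right 1 to 12, down 1 to 17, right 3 to 20, up 1 to 15, left 2 to 13 — 9 moves in all.
Check: order respected (12 at step 2, 15 at step 7); 9 moves as required.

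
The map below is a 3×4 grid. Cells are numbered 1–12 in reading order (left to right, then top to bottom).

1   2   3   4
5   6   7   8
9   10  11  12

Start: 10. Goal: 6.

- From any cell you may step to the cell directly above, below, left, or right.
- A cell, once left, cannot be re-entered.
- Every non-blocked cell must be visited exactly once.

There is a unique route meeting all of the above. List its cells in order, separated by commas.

Need to visit all 12 open cells exactly once, starting at 10 and ending at 6.
Route from 10: left to 9, 2× up (reaching 1), 3× right (reaching 4), 2× down (reaching 12), left to 11, up to 7, left to 6 — 11 moves in all.
Check: all 12 open cells covered.

10, 9, 5, 1, 2, 3, 4, 8, 12, 11, 7, 6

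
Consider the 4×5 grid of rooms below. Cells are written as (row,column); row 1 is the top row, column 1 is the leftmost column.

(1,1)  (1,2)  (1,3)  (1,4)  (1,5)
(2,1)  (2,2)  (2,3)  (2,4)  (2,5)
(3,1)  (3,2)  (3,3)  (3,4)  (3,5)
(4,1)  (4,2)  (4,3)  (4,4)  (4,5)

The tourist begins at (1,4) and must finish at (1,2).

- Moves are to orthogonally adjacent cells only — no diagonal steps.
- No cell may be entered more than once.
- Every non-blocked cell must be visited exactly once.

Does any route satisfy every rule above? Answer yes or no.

no

Colour the cells like a checkerboard: each orthogonal step flips colour, so a Hamiltonian route alternates colours. Here there are 10 cells of one colour and 10 of the other, with start on the same colour as the goal — the counts and endpoints can't be arranged into an alternating sequence of length 20, so no Hamiltonian route exists.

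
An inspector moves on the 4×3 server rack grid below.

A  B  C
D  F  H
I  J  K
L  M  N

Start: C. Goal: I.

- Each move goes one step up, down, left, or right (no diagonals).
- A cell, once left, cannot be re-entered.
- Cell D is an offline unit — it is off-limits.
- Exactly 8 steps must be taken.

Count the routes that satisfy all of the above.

Need simple routes of exactly 8 moves from C to I (Manhattan distance 4, so 2 moves are spent on a detour and 2 undoing it).
Enumerating: C H F J K N M L I | C B F J K N M L I | C B F H K N M J I | C B F H K N M L I | C B F H K J M L I.
That gives 5 routes.

5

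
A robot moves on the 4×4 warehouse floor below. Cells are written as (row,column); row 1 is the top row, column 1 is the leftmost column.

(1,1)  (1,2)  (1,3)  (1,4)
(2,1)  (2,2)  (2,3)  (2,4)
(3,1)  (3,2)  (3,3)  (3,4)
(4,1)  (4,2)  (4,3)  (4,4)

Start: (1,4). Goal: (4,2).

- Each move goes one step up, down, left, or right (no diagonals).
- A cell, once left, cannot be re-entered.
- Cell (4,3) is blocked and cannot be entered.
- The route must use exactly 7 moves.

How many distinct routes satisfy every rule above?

Need simple routes of exactly 7 moves from (1,4) to (4,2) (Manhattan distance 5, so 1 moves are spent on a detour and 1 undoing it).
Branch systematically from the start, pruning whenever the remaining move budget drops below the Manhattan distance to (4,2) or differs from it in parity. Grouping the completions by first move — via (2,4): 7; via (1,3): 12 — and summing: 7 + 12 = 19.
That gives 19 routes.

19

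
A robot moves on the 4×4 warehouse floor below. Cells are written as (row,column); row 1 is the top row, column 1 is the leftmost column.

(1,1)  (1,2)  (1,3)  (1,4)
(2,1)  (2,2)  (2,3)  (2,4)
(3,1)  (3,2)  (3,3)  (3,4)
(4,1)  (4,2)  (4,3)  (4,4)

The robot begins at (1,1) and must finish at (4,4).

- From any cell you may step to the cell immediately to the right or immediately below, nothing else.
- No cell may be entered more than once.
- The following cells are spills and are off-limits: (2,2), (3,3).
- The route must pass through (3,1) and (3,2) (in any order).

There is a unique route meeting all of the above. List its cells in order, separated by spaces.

Moves only go right or down, so the column and row indices never decrease.
Route from (1,1): down 2 to (3,1), right 1 to (3,2), down 1 to (4,2), right 2 to (4,4) — 6 moves in all.
Check: all required cells visited.

(1,1) (2,1) (3,1) (3,2) (4,2) (4,3) (4,4)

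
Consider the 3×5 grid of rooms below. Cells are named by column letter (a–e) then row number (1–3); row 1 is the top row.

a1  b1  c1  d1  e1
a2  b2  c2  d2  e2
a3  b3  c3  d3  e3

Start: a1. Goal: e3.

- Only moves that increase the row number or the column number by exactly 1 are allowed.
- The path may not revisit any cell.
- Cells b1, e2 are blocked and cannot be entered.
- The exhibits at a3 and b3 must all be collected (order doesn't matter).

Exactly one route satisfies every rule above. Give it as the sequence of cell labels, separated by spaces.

Moves only go right or down, so the column and row indices never decrease.
Route from a1: 2× down (reaching a3), 4× right (reaching e3) — 6 moves in all.
Check: all required cells visited.

a1 a2 a3 b3 c3 d3 e3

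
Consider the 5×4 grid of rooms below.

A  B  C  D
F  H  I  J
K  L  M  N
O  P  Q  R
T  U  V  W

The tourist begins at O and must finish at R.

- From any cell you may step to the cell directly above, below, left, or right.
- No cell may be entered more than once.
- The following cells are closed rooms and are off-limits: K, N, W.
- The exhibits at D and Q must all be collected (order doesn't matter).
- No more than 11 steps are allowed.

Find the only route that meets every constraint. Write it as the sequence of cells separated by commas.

Any route must reach D and Q and still end at R within 11 moves, so the order of the required stops is forced.
Route from O: right to P, 3× up (reaching B), 2× right (reaching D), down to J, left to I, 2× down (reaching Q), right to R — 11 moves in all.
Check: all required cells visited; 11 ≤ 11 moves.

O, P, L, H, B, C, D, J, I, M, Q, R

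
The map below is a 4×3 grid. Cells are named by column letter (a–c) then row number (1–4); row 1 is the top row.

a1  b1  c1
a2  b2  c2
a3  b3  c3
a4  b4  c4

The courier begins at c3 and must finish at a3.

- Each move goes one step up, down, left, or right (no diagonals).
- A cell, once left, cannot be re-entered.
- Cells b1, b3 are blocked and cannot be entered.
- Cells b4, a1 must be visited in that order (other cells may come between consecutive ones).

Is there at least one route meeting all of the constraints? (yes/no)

a1 must be visited but has only one open neighbour (a2), and it is neither the start nor the goal — the route would have to enter and leave through a2, re-entering it.

no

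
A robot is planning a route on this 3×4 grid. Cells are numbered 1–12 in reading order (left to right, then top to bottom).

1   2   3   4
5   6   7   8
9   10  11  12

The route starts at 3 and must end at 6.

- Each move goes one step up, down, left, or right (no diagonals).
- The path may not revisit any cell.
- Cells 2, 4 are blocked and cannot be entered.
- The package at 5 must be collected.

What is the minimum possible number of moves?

Any route passes through 5 somewhere between 3 and 6. Summing Manhattan distances along the two legs (3 → 5 → 6) gives a lower bound of 3 + 1 = 4 moves.
The shortest route satisfying every rule uses 6 moves: 3 → 7 → 11 → 10 → 9 → 5 → 6.
The no-revisit rule (legs can't share cells) pushes the minimum above the 4-move bound; an exhaustive check rules out every length from 4 to 5, leaving 6 as the minimum.

6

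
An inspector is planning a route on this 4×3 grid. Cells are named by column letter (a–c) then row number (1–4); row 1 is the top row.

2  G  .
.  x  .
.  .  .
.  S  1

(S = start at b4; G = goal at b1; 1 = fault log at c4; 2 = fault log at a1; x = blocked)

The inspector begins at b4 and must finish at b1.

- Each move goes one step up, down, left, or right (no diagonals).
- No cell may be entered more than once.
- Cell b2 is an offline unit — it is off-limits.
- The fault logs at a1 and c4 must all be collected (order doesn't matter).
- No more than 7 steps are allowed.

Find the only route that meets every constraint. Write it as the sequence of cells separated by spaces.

Any route must reach a1 and c4 and still end at b1 within 7 moves, so the order of the required stops is forced.
Route from b4: right 1 to c4, up 1 to c3, left 2 to a3, up 2 to a1, right 1 to b1 — 7 moves in all.
Check: all required cells visited; 7 ≤ 7 moves.

b4 c4 c3 b3 a3 a2 a1 b1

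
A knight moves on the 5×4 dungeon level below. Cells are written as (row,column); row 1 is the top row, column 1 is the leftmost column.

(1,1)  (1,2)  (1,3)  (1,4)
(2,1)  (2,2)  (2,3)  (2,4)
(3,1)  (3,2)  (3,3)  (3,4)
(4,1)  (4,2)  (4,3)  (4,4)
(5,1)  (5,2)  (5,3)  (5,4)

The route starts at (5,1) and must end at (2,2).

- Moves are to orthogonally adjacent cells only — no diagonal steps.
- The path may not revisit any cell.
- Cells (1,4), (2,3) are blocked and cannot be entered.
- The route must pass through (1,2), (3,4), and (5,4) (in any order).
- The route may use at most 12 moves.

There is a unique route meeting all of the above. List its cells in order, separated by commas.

(5,1), (5,2), (5,3), (5,4), (4,4), (3,4), (3,3), (3,2), (3,1), (2,1), (1,1), (1,2), (2,2)

Any route must reach (1,2), (3,4), and (5,4) and still end at (2,2) within 12 moves, so the order of the required stops is forced.
Route from (5,1): right 3 to (5,4), up 2 to (3,4), left 3 to (3,1), up 2 to (1,1), right 1 to (1,2), down 1 to (2,2) — 12 moves in all.
Check: all required cells visited; 12 ≤ 12 moves.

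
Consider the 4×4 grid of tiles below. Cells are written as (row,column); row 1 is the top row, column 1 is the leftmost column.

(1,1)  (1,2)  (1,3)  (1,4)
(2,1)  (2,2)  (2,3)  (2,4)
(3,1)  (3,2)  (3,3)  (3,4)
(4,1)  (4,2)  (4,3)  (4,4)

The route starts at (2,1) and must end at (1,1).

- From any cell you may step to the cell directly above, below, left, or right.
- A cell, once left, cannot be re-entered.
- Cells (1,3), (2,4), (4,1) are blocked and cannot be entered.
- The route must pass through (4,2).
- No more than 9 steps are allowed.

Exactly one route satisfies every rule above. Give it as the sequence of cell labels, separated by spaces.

The budget equals the shortest possible length, so every move has to be on a shortest route through the required cells.
Route from (2,1): down 1 to (3,1), right 1 to (3,2), down 1 to (4,2), right 1 to (4,3), up 2 to (2,3), left 1 to (2,2), up 1 to (1,2), left 1 to (1,1) — 9 moves in all.
Check: all required cells visited; 9 ≤ 9 moves.

(2,1) (3,1) (3,2) (4,2) (4,3) (3,3) (2,3) (2,2) (1,2) (1,1)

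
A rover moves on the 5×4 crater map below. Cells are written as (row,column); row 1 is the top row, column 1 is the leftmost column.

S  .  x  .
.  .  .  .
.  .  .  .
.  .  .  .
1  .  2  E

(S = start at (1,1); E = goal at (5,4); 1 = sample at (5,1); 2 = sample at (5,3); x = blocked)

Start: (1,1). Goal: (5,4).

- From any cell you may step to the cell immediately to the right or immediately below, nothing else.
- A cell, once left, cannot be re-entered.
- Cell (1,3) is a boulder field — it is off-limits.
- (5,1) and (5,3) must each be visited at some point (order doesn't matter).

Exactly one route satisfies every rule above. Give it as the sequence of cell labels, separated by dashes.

Moves only go right or down, so the column and row indices never decrease.
Route from (1,1): down 4 to (5,1), right 3 to (5,4) — 7 moves in all.
Check: all required cells visited.

(1,1) - (2,1) - (3,1) - (4,1) - (5,1) - (5,2) - (5,3) - (5,4)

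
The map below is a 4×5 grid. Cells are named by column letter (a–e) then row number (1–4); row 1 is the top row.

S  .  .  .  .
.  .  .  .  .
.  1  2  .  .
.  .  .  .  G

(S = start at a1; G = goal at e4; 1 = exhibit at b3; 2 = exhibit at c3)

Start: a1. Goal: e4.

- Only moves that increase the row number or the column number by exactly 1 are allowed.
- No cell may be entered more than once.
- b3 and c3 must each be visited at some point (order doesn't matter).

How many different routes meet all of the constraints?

A right/down-only route from a1 to e4 makes exactly 3 down-moves and 4 right-moves in some order.
With no other constraints that would be C(7,3) = 35 routes.
A monotone route can only reach the required cells in the order b3, c3, so split there and multiply the segment counts: a1→b3: 3; b3→c3: 1; c3→e4: 3; product = 9.
That gives 9 routes.

9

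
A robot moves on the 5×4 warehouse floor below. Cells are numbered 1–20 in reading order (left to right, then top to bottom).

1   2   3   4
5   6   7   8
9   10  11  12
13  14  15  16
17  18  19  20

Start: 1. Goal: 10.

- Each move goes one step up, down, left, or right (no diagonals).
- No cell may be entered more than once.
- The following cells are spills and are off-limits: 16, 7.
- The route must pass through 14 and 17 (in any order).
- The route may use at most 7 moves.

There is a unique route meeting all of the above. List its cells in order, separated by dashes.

Any route must reach 14 and 17 and still end at 10 within 7 moves, so the order of the required stops is forced.
Route from 1: down 4 to 17, right 1 to 18, up 2 to 10 — 7 moves in all.
Check: all required cells visited; 7 ≤ 7 moves.

1 - 5 - 9 - 13 - 17 - 18 - 14 - 10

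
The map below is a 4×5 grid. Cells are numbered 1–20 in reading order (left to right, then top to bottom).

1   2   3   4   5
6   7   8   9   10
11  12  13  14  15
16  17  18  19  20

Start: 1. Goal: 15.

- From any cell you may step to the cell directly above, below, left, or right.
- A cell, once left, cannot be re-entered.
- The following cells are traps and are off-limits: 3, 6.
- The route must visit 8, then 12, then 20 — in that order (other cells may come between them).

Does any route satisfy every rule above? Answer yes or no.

One route that works: 1 → 2 → 7 → 8 → 13 → 12 → 17 → 18 → 19 → 20 → 15.

yes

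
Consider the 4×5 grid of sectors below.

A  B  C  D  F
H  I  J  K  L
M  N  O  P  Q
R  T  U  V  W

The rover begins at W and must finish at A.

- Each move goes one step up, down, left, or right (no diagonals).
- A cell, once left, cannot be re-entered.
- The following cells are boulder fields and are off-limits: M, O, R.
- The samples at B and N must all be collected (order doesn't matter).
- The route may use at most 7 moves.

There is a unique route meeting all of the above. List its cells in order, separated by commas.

W, V, U, T, N, I, B, A

The budget equals the shortest possible length, so every move has to be on a shortest route through the required cells.
Route from W: left 3 to T, up 3 to B, left 1 to A — 7 moves in all.
Check: all required cells visited; 7 ≤ 7 moves.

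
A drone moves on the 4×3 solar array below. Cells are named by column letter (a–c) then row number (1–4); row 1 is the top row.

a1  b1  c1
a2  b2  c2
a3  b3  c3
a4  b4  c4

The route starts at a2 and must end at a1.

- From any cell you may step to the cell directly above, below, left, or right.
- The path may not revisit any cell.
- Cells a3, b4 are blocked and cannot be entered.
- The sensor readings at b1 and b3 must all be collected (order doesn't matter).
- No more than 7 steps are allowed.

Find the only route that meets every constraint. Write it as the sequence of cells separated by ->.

Any route must reach b1 and b3 and still end at a1 within 7 moves, so the order of the required stops is forced.
Route from a2: right 1 to b2, down 1 to b3, right 1 to c3, up 2 to c1, left 2 to a1 — 7 moves in all.
Check: all required cells visited; 7 ≤ 7 moves.

a2 -> b2 -> b3 -> c3 -> c2 -> c1 -> b1 -> a1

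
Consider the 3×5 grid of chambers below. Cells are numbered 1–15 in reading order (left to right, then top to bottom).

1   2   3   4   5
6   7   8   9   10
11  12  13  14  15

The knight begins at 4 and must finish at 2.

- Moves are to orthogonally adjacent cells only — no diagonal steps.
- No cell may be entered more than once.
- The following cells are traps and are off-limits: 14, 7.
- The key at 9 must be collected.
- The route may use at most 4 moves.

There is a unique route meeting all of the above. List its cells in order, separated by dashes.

The 4-move cap with required stops at 9 leaves no slack for detours.
Route from 4: down 1 to 9, left 1 to 8, up 1 to 3, left 1 to 2 — 4 moves in all.
Check: all required cells visited; 4 ≤ 4 moves.

4 - 9 - 8 - 3 - 2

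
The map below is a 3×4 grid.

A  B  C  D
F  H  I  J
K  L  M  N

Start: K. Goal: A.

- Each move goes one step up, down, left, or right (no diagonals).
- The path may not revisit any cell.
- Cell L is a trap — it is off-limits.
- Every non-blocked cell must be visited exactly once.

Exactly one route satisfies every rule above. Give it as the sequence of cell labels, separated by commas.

Need to visit all 11 open cells exactly once, starting at K and ending at A.
Cell M has only two open neighbours (I and N), so the path must pass straight through it: one of those is the cell it's entered from and the other is where it exits.
Route from K: up 1 to F, right 2 to I, down 1 to M, right 1 to N, up 2 to D, left 3 to A — 10 moves in all.
Check: all 11 open cells covered.

K, F, H, I, M, N, J, D, C, B, A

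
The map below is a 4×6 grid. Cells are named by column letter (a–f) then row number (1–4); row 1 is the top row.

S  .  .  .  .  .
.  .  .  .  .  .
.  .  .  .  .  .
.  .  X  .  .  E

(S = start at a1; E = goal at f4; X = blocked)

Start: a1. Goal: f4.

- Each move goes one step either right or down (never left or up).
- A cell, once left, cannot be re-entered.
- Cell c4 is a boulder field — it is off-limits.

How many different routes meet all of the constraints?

A right/down-only route from a1 to f4 makes exactly 3 down-moves and 5 right-moves in some order.
With no other constraints that would be C(8,3) = 56 routes.
Subtract routes through each blocked cell (inclusion–exclusion for overlaps): − through c4: 10 → 46.
That gives 46 routes.

46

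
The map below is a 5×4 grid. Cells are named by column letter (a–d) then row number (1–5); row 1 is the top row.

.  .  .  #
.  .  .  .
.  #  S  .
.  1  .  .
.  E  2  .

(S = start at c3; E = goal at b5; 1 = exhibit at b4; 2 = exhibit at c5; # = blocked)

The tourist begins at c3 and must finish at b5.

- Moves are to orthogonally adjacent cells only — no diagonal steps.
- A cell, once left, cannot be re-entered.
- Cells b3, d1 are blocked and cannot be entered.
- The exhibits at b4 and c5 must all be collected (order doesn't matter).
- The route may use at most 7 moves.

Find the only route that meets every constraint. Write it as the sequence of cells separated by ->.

c3 -> d3 -> d4 -> d5 -> c5 -> c4 -> b4 -> b5

Any route must reach b4 and c5 and still end at b5 within 7 moves, so the order of the required stops is forced.
Route from c3: right to d3, 2× down (reaching d5), left to c5, up to c4, left to b4, down to b5 — 7 moves in all.
Check: all required cells visited; 7 ≤ 7 moves.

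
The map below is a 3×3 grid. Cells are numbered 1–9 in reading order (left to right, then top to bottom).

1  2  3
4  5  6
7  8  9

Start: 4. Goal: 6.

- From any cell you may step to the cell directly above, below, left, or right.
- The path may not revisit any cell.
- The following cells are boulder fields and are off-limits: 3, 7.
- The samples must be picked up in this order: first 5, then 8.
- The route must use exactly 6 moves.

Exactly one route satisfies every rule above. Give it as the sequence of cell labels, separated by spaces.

The waypoints must appear in the order 5, 8, with no cell reused.
Route from 4: up to 1, right to 2, 2× down (reaching 8), right to 9, up to 6 — 6 moves in all.
Check: order respected (5 at step 3, 8 at step 4); 6 moves as required.

4 1 2 5 8 9 6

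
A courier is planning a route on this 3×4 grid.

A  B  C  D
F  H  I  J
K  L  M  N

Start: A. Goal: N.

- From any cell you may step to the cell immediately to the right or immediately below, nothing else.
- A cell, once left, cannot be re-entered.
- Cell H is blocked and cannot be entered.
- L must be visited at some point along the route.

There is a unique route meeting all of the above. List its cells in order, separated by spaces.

Moves only go right or down, so the column and row indices never decrease.
Route from A: down 2 to K, right 3 to N — 5 moves in all.
Check: all required cells visited.

A F K L M N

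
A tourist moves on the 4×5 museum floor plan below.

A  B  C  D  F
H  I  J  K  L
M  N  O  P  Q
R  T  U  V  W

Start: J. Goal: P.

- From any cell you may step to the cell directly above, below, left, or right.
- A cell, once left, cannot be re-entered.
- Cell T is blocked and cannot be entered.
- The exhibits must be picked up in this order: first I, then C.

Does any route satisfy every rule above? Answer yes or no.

yes

One route that works: J → I → B → C → D → K → P.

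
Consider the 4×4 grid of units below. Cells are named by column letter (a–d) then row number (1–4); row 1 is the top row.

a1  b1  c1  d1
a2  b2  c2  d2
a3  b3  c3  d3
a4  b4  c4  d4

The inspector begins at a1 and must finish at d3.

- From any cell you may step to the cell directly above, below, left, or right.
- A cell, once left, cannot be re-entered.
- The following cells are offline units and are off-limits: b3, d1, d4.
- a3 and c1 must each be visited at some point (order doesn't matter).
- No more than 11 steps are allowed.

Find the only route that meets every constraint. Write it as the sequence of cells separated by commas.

The budget equals the shortest possible length, so every move has to be on a shortest route through the required cells.
Route from a1: right 2 to c1, down 1 to c2, left 2 to a2, down 2 to a4, right 2 to c4, up 1 to c3, right 1 to d3 — 11 moves in all.
Check: all required cells visited; 11 ≤ 11 moves.

a1, b1, c1, c2, b2, a2, a3, a4, b4, c4, c3, d3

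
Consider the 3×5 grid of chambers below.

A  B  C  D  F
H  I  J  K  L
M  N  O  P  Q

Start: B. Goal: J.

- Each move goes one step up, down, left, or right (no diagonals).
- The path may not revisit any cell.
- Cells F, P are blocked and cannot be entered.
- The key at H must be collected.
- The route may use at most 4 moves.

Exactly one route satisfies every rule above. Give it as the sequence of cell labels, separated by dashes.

Any route must reach H and still end at J within 4 moves, so the order of the required stops is forced.
Route from B: left to A, down to H, 2× right (reaching J) — 4 moves in all.
Check: all required cells visited; 4 ≤ 4 moves.

B - A - H - I - J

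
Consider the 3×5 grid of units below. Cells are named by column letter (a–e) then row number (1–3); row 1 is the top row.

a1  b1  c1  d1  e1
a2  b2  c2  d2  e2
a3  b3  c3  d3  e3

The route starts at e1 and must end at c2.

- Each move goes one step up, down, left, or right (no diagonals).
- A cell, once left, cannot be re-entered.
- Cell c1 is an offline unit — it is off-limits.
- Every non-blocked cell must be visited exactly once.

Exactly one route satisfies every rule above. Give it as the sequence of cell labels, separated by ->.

Need to visit all 14 open cells exactly once, starting at e1 and ending at c2.
Cell a1 has only two open neighbours (a2 and b1), so the path must pass straight through it: one of those is the cell it's entered from and the other is where it exits.
Route from e1: left 1 to d1, down 1 to d2, right 1 to e2, down 1 to e3, left 4 to a3, up 2 to a1, right 1 to b1, down 1 to b2, right 1 to c2 — 13 moves in all.
Check: all 14 open cells covered.

e1 -> d1 -> d2 -> e2 -> e3 -> d3 -> c3 -> b3 -> a3 -> a2 -> a1 -> b1 -> b2 -> c2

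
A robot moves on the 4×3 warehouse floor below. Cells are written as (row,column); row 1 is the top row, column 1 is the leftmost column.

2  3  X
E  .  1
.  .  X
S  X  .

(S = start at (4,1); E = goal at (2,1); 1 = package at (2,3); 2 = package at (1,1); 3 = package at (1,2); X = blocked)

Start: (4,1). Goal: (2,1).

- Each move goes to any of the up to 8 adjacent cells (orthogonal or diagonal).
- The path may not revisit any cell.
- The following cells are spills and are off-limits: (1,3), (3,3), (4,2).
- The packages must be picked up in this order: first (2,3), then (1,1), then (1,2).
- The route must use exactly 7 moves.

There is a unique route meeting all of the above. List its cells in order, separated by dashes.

(4,1) - (3,1) - (3,2) - (2,3) - (2,2) - (1,1) - (1,2) - (2,1)

The waypoints must appear in the order (2,3), (1,1), (1,2), with no cell reused.
Route from (4,1): up 1 to (3,1), right 1 to (3,2), up-right 1 to (2,3), left 1 to (2,2), up-left 1 to (1,1), right 1 to (1,2), down-left 1 to (2,1) — 7 moves in all.
Check: order respected (1 at step 3, 2 at step 5, 3 at step 6); 7 moves as required.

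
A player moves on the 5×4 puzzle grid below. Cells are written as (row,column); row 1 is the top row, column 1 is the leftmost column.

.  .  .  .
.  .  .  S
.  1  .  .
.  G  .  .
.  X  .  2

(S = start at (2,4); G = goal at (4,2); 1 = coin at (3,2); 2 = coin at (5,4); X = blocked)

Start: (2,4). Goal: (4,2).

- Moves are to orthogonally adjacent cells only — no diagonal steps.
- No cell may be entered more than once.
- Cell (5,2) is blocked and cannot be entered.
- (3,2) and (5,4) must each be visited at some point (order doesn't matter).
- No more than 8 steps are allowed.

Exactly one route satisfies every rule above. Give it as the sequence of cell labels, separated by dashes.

(2,4) - (3,4) - (4,4) - (5,4) - (5,3) - (4,3) - (3,3) - (3,2) - (4,2)

The budget equals the shortest possible length, so every move has to be on a shortest route through the required cells.
Route from (2,4): down 3 to (5,4), left 1 to (5,3), up 2 to (3,3), left 1 to (3,2), down 1 to (4,2) — 8 moves in all.
Check: all required cells visited; 8 ≤ 8 moves.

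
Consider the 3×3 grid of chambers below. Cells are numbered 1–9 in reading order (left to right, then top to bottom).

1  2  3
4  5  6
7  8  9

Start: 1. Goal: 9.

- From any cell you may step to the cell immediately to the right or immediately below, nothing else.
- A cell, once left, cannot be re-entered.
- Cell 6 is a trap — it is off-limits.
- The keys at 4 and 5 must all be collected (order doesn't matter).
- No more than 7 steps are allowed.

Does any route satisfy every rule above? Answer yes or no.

yes

One route that works: 1 → 4 → 5 → 8 → 9.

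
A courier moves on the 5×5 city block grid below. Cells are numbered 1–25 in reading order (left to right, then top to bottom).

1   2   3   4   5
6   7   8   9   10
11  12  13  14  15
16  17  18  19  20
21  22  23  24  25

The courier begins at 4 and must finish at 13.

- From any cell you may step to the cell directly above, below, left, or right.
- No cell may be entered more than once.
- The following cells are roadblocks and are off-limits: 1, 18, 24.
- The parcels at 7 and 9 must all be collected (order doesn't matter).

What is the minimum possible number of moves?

Any route passes through 7 and 9 in some order between 4 and 13. Summing Manhattan distances along each leg and taking the cheapest ordering (4 → 9 → 7 → 13) gives a lower bound of 1 + 2 + 2 = 5 moves.
A route of 5 moves achieves this: 4 → 9 → 8 → 7 → 12 → 13.
Since 5 matches the lower bound, it is optimal.

5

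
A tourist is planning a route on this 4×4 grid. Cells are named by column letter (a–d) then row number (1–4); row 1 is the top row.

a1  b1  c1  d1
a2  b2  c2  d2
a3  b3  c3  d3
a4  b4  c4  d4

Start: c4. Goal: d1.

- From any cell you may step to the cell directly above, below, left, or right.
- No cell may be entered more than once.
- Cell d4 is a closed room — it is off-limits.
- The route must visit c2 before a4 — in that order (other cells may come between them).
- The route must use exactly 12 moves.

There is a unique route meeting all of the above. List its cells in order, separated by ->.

The waypoints must appear in the order c2, a4, with no cell reused.
Route from c4: 2× up (reaching c2), left to b2, 2× down (reaching b4), left to a4, 3× up (reaching a1), 3× right (reaching d1) — 12 moves in all.
Check: order respected (c2 at step 2, a4 at step 6); 12 moves as required.

c4 -> c3 -> c2 -> b2 -> b3 -> b4 -> a4 -> a3 -> a2 -> a1 -> b1 -> c1 -> d1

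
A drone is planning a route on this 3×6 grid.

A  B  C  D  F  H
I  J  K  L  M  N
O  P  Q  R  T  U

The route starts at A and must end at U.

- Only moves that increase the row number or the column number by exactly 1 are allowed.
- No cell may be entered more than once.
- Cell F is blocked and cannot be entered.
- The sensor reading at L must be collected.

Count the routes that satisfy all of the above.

12

A right/down-only route from A to U makes exactly 2 down-moves and 5 right-moves in some order.
With no other constraints that would be C(7,2) = 21 routes.
Split at L and multiply the segment counts (each segment already excludes blocked cells): A→L: 4; L→U: 3; product = 12.
That gives 12 routes.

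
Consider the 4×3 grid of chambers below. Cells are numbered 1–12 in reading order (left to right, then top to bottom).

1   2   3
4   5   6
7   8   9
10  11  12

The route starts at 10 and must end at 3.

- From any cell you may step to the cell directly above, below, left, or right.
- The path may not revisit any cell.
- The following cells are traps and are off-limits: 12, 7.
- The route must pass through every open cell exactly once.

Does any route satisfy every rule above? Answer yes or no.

yes

One route that works: 10 → 11 → 8 → 9 → 6 → 5 → 4 → 1 → 2 → 3.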